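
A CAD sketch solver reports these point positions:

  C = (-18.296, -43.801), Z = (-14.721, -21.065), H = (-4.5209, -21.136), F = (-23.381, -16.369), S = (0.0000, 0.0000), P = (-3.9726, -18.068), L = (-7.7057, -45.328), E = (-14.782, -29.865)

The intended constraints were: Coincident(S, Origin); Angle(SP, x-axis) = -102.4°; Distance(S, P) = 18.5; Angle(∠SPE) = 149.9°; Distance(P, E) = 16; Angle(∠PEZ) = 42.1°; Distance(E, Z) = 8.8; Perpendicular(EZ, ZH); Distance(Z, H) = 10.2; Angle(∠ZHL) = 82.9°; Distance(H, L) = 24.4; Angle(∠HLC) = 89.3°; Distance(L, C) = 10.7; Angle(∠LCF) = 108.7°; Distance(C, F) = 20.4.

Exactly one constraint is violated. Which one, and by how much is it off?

Distance(C, F) = 20.4 — off by 7.50.

S = (0.00, 0.00) ✓; SP at -102.4° ✓; |SP| = 18.50 ✓; ∠SPE = 149.9° ✓; |PE| = 16.00 ✓; ∠PEZ = 42.10° ✓; |EZ| = 8.800 ✓; ∠(EZ, ZH) = 90.00° ✓; |ZH| = 10.20 ✓; ∠ZHL = 82.90° ✓; |HL| = 24.40 ✓; ∠HLC = 89.29° ✓; |LC| = 10.70 ✓; ∠LCF = 108.7° ✓; |CF| = 27.90 ✗.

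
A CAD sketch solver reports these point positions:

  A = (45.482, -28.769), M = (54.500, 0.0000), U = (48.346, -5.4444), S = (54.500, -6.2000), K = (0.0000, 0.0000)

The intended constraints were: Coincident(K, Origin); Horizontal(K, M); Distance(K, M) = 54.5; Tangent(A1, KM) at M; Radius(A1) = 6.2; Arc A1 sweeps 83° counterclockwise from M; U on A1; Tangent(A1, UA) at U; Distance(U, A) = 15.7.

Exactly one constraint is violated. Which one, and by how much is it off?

Distance(U, A) = 15.7 — off by 7.80.

K = (0.00, 0.00) ✓; K.y = 0.00, M.y = 0.00 ✓; |KM| = 54.50 ✓; ∠(SM, MK) = 90.00° ✓; |SM| = 6.200 ✓; bearing(S→U) − bearing(S→M) = 83.00° ✓; |SU| = 6.200 ✓; ∠(SU, UA) = 90.00° ✓; |UA| = 23.50 ✗.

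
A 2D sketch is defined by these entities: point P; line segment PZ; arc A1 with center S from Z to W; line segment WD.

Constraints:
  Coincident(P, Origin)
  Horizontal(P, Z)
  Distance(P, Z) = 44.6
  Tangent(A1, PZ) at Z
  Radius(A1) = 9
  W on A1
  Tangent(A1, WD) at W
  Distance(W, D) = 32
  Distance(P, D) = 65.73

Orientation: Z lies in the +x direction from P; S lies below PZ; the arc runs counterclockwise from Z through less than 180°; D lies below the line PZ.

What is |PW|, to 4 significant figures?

38.80

P is at the origin; PZ is horizontal with |PZ| = 44.6 and Z on the +x side, so Z = (44.60, 0.000). A1 meets PZ tangentially, so SZ is at right angles to PZ, so S = Z + (0, -9) = (44.60, -9.000). Since SW ⟂ WD (tangency), |SD| = √(9.0² + 32.0²) = 33.24 regardless of where W sits on A1. So D lies on both circle(P, 65.73) and circle(S, 33.24); the below-PZ intersection is D = (50.85, -41.65). W is the foot of the tangent from D: W = (36.55, -13.02).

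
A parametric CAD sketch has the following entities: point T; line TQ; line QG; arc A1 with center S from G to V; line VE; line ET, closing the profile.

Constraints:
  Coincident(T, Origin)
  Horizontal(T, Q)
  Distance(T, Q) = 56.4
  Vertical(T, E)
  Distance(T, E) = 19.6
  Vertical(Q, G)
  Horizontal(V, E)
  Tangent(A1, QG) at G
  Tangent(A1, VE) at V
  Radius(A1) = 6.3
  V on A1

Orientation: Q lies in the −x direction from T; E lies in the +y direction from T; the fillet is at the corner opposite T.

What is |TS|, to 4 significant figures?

51.84

T is at the origin; T and Q share the same y with |TQ| = 56.4 and Q on the −x side, so Q = (-56.40, 0.000). TE is vertical with |TE| = 19.6 and E on the +y side, so E = (0.000, 19.60). The virtual corner opposite T is at (-56.40, 19.60). Tangency of A1 to QG means the radius SG is perpendicular to QG and since A1 is tangent to VE there, SV ⟂ VE, with radius 6.3, so the center S sits 6.3 in from both sides at S = (-50.10, 13.30). Then |TS| = |S − T| = 51.84.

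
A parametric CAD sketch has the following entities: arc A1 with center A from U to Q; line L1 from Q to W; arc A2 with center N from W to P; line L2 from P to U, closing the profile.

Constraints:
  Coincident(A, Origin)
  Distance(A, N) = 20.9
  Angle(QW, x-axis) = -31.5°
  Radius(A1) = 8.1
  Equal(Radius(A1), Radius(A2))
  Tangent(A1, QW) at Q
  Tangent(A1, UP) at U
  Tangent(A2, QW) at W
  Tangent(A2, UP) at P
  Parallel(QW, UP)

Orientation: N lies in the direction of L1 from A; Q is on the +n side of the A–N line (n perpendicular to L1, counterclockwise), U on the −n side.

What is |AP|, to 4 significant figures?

22.41

Tangency of A1 to both parallel lines with radius 8.1 puts Q and U at A ± 8.1·n: Q = (4.232, 6.906), U = (-4.232, -6.906). Equal radii place W and P the same way about N: W = N + 8.1·n = (22.05, -4.014), P = N − 8.1·n = (13.59, -17.83). Then |AP| = |P − A| = 22.41.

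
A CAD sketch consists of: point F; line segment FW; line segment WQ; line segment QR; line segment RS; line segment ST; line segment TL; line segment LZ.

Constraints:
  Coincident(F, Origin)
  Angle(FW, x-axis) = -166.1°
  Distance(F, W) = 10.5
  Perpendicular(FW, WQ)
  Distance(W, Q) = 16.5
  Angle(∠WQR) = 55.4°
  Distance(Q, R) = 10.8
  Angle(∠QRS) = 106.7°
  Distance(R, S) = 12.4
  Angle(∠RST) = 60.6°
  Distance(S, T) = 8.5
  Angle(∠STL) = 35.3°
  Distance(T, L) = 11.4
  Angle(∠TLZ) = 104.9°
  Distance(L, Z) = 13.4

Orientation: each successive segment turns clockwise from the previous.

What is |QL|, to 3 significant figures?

17.5

∠RST = 60.6° gives ST at 147° from the x-axis; with |ST| = 8.5, T = (-12.0, 1.99). ∠STL = 35.3° gives TL at 1.90° from the x-axis; with |TL| = 11.4, L = (-0.621, 2.36). Then |QL| = |L − Q| = 17.5.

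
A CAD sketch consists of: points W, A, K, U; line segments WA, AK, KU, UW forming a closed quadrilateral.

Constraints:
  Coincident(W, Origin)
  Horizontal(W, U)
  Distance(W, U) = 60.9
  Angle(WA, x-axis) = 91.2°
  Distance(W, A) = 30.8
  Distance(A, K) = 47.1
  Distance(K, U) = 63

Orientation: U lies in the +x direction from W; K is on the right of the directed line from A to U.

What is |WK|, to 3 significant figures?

16.3

W is at the origin; WU is horizontal with |WU| = 60.9 and U in +x, so U = (60.9, 0). WA runs at 91.2° with |WA| = 30.8, so A = (-0.645, 30.8). K is determined by |AK| = 47.1 and |KU| = 63.0 together: it lies at the intersection of circle(A, 47.1) and circle(U, 63.0). With |AU| = 68.8, the foot of the radical line on AU is 21.7 from A and the perpendicular offset is √(47.1² − 21.7²) = 41.8. Taking the right-of-AU solution: K = (0.0456, -16.3).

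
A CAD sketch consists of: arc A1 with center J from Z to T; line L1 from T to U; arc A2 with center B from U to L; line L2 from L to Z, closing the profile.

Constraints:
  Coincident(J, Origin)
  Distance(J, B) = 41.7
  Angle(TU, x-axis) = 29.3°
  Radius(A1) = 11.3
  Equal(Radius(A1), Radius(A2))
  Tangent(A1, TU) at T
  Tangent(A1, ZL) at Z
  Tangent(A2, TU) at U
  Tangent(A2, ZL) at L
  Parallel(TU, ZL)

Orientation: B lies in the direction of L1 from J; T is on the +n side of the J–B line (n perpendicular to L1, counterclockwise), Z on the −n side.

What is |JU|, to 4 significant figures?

43.20

The slot axis is L1's direction at 29.3°, so u = (cos 29.3°, sin 29.3°) = (0.8721, 0.4894) and n = (−sin 29.3°, cos 29.3°) = (-0.4894, 0.8721). J is at the origin and B lies 41.7 along u from J, so B = 41.7·u = (36.37, 20.41). Tangency of A1 to both parallel lines with radius 11.3 puts T and Z at J ± 11.3·n: T = (-5.530, 9.854), Z = (5.530, -9.854). Equal radii place U and L the same way about B: U = B + 11.3·n = (30.84, 30.26), L = B − 11.3·n = (41.90, 10.55). Then |JU| = |U − J| = 43.20.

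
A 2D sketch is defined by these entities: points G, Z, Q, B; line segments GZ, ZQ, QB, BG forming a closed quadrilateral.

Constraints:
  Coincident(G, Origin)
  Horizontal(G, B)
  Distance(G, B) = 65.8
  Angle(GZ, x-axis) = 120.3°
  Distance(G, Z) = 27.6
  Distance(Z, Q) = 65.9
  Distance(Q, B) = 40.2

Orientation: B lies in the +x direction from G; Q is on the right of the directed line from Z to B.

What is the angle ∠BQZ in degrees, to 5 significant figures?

100.49°

Checks: |ZQ| = 65.90 ✓; |QB| = 40.20 ✓.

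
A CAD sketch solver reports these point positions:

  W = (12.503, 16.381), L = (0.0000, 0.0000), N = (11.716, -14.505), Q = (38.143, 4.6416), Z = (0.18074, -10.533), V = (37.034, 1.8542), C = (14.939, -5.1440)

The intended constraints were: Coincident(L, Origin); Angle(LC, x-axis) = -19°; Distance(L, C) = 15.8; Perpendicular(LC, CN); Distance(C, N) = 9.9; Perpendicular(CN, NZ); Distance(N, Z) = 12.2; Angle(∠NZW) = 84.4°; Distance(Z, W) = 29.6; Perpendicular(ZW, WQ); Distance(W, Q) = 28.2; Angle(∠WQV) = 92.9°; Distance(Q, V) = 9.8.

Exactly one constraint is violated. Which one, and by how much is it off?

Distance(Q, V) = 9.8 — off by 6.80.

L = (0.00, 0.00) ✓; LC at -19.00° ✓; |LC| = 15.80 ✓; ∠(LC, CN) = 90.00° ✓; |CN| = 9.900 ✓; ∠(CN, NZ) = 90.00° ✓; |NZ| = 12.20 ✓; ∠NZW = 84.40° ✓; |ZW| = 29.60 ✓; ∠(ZW, WQ) = 90.00° ✓; |WQ| = 28.20 ✓; ∠WQV = 92.91° ✓; |QV| = 3.000 ✗.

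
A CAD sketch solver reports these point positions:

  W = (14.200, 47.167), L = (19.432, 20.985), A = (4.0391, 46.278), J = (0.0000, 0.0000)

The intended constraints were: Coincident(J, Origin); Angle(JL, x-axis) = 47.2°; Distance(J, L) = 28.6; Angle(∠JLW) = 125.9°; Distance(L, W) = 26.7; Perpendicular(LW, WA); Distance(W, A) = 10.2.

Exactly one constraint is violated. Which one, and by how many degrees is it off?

Perpendicular(LW, WA) — off by 6.30°.

J = (0.00, 0.00) ✓; JL at 47.20° ✓; |JL| = 28.60 ✓; ∠JLW = 125.9° ✓; |LW| = 26.70 ✓; ∠(LW, WA) = 83.70° ✗; |WA| = 10.20 ✓.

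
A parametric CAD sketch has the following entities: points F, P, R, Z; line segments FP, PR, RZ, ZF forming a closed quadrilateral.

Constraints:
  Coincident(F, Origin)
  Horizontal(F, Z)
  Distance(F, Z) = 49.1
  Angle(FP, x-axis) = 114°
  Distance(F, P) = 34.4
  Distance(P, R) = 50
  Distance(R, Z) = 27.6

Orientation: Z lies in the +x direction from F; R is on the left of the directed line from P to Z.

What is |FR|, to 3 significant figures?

42.8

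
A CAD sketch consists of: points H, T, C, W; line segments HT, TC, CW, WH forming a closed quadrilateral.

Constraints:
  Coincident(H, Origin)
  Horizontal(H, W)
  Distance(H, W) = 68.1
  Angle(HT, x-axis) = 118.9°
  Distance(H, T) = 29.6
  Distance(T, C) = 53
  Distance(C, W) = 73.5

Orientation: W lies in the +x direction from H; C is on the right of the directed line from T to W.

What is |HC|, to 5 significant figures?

25.375

Checks: H = (0.00, 0.00) ✓; |TC| = 53.00 ✓; |CW| = 73.50 ✓.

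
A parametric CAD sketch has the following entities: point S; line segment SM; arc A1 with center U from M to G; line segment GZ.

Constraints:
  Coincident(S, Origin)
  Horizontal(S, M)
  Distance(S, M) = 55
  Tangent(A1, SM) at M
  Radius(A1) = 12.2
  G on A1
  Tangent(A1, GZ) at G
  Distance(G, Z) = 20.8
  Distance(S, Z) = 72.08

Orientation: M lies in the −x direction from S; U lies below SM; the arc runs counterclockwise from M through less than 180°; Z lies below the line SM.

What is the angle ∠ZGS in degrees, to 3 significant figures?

91.3°

Checks: |UG| = 12.20 ✓; ∠(UG, GZ) = 90.00° ✓; |GZ| = 20.80 ✓; |SZ| = 72.08 ✓.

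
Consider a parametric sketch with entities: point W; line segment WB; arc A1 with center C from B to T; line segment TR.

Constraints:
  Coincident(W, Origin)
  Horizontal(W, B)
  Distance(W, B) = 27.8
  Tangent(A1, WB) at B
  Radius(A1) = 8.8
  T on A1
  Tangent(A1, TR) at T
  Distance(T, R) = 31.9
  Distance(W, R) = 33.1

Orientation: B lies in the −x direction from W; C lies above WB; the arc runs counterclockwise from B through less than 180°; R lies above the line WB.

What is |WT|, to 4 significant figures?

20.58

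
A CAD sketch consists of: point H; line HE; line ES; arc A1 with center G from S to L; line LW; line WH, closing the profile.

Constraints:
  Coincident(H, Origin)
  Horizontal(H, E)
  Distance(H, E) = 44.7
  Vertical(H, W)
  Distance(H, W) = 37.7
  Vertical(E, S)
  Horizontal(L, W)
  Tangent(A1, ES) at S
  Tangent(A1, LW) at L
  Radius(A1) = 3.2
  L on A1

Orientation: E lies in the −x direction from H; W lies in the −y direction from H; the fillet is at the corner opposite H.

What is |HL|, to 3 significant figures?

56.1

H is at the origin; H and E share the same y with |HE| = 44.7 and E on the −x side, so E = (-44.7, 0.00). H and W share the same x with |HW| = 37.7 and W on the −y side, so W = (0.00, -37.7). The virtual corner opposite H is at (-44.7, -37.7). A1 meets ES tangentially, so GS is at right angles to ES and A1 meets LW tangentially, so GL is at right angles to LW, with radius 3.2, so the center G sits 3.2 in from both sides at G = (-41.5, -34.5). That places the tangent points at S = (-44.7, -34.5) on ES and L = (-41.5, -37.7) on LW. Then |HL| = |L − H| = 56.1.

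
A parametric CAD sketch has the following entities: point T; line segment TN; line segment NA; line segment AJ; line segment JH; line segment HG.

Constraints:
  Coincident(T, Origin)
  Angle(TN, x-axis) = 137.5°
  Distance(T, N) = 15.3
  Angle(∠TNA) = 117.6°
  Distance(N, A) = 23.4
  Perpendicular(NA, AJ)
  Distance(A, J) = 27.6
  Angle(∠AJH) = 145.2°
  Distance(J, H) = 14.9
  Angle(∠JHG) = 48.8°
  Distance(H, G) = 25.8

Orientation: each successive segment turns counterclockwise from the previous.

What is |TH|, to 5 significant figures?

34.260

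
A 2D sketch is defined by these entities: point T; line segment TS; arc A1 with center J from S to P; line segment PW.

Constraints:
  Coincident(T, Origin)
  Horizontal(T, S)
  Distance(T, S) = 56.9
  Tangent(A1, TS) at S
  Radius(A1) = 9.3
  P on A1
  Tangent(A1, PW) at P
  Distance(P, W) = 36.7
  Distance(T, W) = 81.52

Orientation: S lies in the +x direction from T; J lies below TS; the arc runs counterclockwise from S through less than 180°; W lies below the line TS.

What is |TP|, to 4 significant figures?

50.86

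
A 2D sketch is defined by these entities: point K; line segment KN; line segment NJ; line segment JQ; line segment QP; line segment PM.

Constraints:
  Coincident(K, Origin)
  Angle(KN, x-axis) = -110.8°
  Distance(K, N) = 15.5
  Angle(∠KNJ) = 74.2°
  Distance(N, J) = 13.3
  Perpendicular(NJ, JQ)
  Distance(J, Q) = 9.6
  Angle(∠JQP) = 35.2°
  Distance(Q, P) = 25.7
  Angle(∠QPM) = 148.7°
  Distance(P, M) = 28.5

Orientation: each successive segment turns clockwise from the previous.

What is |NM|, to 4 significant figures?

39.98

K is at the origin; KN runs at -110.8° with length 15.5, so N = (-5.504, -14.49). ∠KNJ = 74.2° gives NJ at 143.4° from the x-axis; with |NJ| = 13.3, J = (-16.18, -6.560). NJ is perpendicular to JQ, so JQ runs at 53.40°; with |JQ| = 9.6, Q = (-10.46, 1.147). ∠JQP = 35.2° gives QP at -91.40° from the x-axis; with |QP| = 25.7, P = (-11.09, -24.55). ∠QPM = 148.7° gives PM at -122.7° from the x-axis; with |PM| = 28.5, M = (-26.48, -48.53). Then |NM| = |M − N| = 39.98.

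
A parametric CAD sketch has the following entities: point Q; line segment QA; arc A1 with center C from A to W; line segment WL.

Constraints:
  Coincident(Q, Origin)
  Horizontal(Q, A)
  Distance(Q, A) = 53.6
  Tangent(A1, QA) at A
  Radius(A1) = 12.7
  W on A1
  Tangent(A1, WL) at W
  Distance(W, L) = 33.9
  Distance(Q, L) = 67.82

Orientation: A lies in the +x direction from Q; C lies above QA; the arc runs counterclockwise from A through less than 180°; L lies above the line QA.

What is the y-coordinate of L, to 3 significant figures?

48.4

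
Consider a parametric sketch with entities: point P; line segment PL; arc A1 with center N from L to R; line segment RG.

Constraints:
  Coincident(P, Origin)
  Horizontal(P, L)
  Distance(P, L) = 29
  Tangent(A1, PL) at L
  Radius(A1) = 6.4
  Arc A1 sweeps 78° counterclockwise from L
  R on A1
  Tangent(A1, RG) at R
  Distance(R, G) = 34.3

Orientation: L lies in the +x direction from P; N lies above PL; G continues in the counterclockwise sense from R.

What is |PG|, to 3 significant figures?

57.3

P is at the origin; P and L share the same y with |PL| = 29.0 and L on the +x side, so L = (29.0, 0.00). The tangent condition forces NL to be normal to PL, so N = L + (0, 6.4) = (29.0, 6.40). On A1, L sits at bearing -90° from N; a 78° counterclockwise sweep puts R at bearing -12°, so R = N + 6.4·(cos -12°, sin -12°) = (35.3, 5.07). Since A1 is tangent to RG there, NR ⟂ RG, so RG runs along (−sin -12°, cos -12°); with |RG| = 34.3, G = (42.4, 38.6). Then |PG| = |G − P| = 57.3.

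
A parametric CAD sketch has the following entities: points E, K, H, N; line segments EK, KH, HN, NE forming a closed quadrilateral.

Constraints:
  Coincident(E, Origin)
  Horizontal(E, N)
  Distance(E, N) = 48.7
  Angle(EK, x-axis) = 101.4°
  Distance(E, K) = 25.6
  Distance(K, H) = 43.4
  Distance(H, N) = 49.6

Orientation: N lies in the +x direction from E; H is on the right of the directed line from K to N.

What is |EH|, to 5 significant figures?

17.823

Checks: E.y = 0.00, N.y = 0.00 ✓; |KH| = 43.40 ✓; |HN| = 49.60 ✓.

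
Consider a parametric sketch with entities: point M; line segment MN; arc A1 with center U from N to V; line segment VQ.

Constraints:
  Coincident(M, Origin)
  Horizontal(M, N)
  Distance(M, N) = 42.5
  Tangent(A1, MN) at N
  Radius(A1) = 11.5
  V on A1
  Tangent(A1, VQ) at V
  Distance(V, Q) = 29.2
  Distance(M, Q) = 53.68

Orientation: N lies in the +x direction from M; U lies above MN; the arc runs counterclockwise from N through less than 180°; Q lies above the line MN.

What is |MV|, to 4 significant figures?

54.84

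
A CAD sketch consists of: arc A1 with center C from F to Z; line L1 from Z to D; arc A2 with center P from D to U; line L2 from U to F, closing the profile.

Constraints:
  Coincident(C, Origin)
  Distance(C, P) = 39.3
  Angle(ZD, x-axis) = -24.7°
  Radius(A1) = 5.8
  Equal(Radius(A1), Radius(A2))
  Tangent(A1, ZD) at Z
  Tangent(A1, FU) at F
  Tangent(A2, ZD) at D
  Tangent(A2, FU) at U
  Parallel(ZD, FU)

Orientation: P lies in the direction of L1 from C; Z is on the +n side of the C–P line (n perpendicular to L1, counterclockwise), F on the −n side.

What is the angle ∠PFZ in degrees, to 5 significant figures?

81.605°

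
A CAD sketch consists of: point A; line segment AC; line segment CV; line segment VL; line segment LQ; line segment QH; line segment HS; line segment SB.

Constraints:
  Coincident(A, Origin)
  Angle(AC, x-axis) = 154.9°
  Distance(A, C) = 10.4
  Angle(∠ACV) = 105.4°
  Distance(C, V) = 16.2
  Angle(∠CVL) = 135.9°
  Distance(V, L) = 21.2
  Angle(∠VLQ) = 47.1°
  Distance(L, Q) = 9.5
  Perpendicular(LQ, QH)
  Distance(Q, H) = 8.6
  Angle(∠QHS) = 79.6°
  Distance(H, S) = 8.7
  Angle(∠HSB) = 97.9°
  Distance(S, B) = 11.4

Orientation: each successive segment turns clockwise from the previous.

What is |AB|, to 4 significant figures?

34.22

A is at the origin; AC runs at 154.9° with length 10.4, so C = (-9.418, 4.412). ∠ACV = 105.4° gives CV at 80.30° from the x-axis; with |CV| = 16.2, V = (-6.688, 20.38). ∠CVL = 135.9° gives VL at 36.20° from the x-axis; with |VL| = 21.2, L = (10.42, 32.90). ∠VLQ = 47.1° gives LQ at -96.70° from the x-axis; with |LQ| = 9.5, Q = (9.311, 23.47). LQ is perpendicular to QH, so QH runs at 173.3°; with |QH| = 8.6, H = (0.7695, 24.47). ∠QHS = 79.6° gives HS at 72.90° from the x-axis; with |HS| = 8.7, S = (3.328, 32.78). ∠HSB = 97.9° gives SB at -9.200° from the x-axis; with |SB| = 11.4, B = (14.58, 30.96). Then |AB| = |B − A| = 34.22.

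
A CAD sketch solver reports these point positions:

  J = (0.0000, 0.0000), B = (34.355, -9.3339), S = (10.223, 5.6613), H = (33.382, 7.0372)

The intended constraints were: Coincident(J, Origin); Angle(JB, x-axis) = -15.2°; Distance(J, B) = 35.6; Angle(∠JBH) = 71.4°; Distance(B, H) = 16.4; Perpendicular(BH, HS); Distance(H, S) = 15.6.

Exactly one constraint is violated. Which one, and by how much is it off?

Distance(H, S) = 15.6 — off by 7.60.

J = (0.00, 0.00) ✓; JB at -15.20° ✓; |JB| = 35.60 ✓; ∠JBH = 71.40° ✓; |BH| = 16.40 ✓; ∠(BH, HS) = 90.00° ✓; |HS| = 23.20 ✗.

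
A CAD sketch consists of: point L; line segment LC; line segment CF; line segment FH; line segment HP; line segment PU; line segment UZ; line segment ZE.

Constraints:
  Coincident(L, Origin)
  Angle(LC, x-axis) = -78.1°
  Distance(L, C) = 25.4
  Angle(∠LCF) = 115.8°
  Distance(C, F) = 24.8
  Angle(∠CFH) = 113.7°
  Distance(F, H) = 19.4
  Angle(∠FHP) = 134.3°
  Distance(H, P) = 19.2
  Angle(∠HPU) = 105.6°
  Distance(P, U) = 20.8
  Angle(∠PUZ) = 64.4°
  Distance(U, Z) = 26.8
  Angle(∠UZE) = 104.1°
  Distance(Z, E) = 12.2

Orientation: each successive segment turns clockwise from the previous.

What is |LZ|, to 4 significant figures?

32.43

∠HPU = 105.6° gives PU at 31.30° from the x-axis; with |PU| = 20.8, U = (-18.84, -1.444). ∠PUZ = 64.4° gives UZ at -84.30° from the x-axis; with |UZ| = 26.8, Z = (-16.18, -28.11). Then |LZ| = |Z − L| = 32.43.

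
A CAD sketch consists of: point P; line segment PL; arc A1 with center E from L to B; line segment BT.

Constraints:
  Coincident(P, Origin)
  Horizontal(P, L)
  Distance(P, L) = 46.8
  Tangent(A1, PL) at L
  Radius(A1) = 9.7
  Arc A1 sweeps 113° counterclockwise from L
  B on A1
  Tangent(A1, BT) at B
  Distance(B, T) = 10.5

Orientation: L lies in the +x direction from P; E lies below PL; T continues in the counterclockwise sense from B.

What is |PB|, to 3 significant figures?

40.2

P is at the origin; P and L share the same y with |PL| = 46.8 and L on the +x side, so L = (46.8, 0.00). The tangent condition forces EL to be normal to PL, so E = L + (0, -9.7) = (46.8, -9.70). On A1, L sits at bearing 90° from E; a 113° counterclockwise sweep puts B at bearing 203°, so B = E + 9.7·(cos 203°, sin 203°) = (37.9, -13.5). Then |PB| = |B − P| = 40.2.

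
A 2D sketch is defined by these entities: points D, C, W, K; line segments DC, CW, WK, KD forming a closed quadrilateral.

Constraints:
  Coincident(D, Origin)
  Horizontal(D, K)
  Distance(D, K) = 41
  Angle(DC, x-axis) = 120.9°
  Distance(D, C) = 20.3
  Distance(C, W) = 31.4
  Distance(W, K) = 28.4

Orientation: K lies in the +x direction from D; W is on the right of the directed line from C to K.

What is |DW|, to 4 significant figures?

13.35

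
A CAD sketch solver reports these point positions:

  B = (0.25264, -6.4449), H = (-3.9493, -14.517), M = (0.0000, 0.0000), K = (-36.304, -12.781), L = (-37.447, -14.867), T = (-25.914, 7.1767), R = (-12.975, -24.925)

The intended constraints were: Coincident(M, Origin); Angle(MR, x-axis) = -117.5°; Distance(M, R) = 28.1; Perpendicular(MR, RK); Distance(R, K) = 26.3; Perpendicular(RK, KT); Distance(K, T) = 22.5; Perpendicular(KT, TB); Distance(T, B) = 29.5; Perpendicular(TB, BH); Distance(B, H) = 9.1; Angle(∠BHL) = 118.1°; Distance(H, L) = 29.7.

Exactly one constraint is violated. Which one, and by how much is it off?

Distance(H, L) = 29.7 — off by 3.80.

M = (0.00, 0.00) ✓; MR at -117.5° ✓; |MR| = 28.10 ✓; ∠(MR, RK) = 90.00° ✓; |RK| = 26.30 ✓; ∠(RK, KT) = 90.00° ✓; |KT| = 22.50 ✓; ∠(KT, TB) = 90.00° ✓; |TB| = 29.50 ✓; ∠(TB, BH) = 90.00° ✓; |BH| = 9.100 ✓; ∠BHL = 118.1° ✓; |HL| = 33.50 ✗.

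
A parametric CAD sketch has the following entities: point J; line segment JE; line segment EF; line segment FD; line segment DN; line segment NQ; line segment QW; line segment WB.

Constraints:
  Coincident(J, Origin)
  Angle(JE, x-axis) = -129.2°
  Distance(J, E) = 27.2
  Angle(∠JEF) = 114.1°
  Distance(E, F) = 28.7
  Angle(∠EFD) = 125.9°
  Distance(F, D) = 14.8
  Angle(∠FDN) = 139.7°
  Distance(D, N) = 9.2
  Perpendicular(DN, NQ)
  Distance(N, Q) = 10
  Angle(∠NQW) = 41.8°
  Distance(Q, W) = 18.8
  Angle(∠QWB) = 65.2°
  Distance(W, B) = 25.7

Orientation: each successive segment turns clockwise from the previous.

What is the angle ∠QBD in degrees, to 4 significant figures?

32.29°

J is at the origin; JE runs at -129.2° with length 27.2, so E = (-17.19, -21.08). ∠JEF = 114.1° gives EF at 164.9° from the x-axis; with |EF| = 28.7, F = (-44.90, -13.60). ∠EFD = 125.9° gives FD at 110.8° from the x-axis; with |FD| = 14.8, D = (-50.16, 0.2334). ∠FDN = 139.7° gives DN at 70.50° from the x-axis; with |DN| = 9.2, N = (-47.08, 8.906). DN ⟂ NQ, so NQ runs at -19.50°; with |NQ| = 10.0, Q = (-37.66, 5.568). ∠NQW = 41.8° gives QW at -157.7° from the x-axis; with |QW| = 18.8, W = (-55.05, -1.566). ∠QWB = 65.2° gives WB at 87.50° from the x-axis; with |WB| = 25.7, B = (-53.93, 24.11). Then cos ∠QBD = BQ·BD / (|BQ||BD|), giving 32.29°.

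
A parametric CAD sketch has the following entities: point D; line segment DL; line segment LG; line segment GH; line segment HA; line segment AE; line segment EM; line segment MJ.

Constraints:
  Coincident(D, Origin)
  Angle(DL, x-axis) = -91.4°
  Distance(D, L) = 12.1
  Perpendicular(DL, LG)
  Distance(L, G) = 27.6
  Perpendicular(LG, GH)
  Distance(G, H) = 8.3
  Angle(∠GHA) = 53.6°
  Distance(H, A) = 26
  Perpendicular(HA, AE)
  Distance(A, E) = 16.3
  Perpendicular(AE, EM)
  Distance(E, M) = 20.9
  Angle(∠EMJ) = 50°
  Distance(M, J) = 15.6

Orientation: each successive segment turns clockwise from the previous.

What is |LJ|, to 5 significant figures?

18.484

D is at the origin; DL runs at -91.4° with length 12.1, so L = (-0.29563, -12.096). The perpendicularity gives LG at right angles to DL, so LG runs at 178.60°; with |LG| = 27.6, G = (-27.887, -11.422). LG is perpendicular to GH, so GH runs at 88.600°; with |GH| = 8.3, H = (-27.685, -3.1245). ∠GHA = 53.6° gives HA at -37.800° from the x-axis; with |HA| = 26.0, A = (-7.1406, -19.060). HA is perpendicular to AE, so AE runs at -127.80°; with |AE| = 16.3, E = (-17.131, -31.940). AE is perpendicular to EM, so EM runs at 142.20°; with |EM| = 20.9, M = (-33.645, -19.130). ∠EMJ = 50.0° gives MJ at 12.200° from the x-axis; with |MJ| = 15.6, J = (-18.398, -15.833). Then |LJ| = |J − L| = 18.484.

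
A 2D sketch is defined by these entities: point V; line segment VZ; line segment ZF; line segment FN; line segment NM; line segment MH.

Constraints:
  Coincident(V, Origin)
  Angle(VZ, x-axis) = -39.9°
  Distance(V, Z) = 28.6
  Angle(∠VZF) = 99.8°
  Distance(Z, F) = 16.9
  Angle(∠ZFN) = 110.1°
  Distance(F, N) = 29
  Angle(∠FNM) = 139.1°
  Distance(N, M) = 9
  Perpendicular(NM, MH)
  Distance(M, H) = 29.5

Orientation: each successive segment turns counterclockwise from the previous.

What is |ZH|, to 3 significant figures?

25.5

V is at the origin; VZ runs at -39.9° with length 28.6, so Z = (21.9, -18.3). ∠VZF = 99.8° gives ZF at 40.3° from the x-axis; with |ZF| = 16.9, F = (34.8, -7.41). ∠ZFN = 110.1° gives FN at 110° from the x-axis; with |FN| = 29.0, N = (24.8, 19.8). ∠FNM = 139.1° gives NM at 151° from the x-axis; with |NM| = 9.0, M = (16.9, 24.2). NM ⟂ MH, so MH runs at -119°; with |MH| = 29.5, H = (2.68, -1.68). Then |ZH| = |H − Z| = 25.5.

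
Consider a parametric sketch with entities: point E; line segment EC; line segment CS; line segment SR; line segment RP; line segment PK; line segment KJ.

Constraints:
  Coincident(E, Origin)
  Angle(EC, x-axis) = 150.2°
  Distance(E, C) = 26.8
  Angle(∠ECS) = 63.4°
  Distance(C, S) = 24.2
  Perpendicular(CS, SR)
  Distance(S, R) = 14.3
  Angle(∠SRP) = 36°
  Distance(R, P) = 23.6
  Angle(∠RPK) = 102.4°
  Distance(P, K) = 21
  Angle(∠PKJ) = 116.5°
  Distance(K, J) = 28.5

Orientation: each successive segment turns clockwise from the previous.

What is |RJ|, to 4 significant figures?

38.86

E is at the origin; EC runs at 150.2° with length 26.8, so C = (-23.26, 13.32). ∠ECS = 63.4° gives CS at 33.60° from the x-axis; with |CS| = 24.2, S = (-3.099, 26.71). CS ⟂ SR, so SR runs at -56.40°; with |SR| = 14.3, R = (4.814, 14.80). ∠SRP = 36.0° gives RP at 159.6° from the x-axis; with |RP| = 23.6, P = (-17.31, 23.03). ∠RPK = 102.4° gives PK at 82.00° from the x-axis; with |PK| = 21.0, K = (-14.38, 43.82). ∠PKJ = 116.5° gives KJ at 18.50° from the x-axis; with |KJ| = 28.5, J = (12.64, 52.87). Then |RJ| = |J − R| = 38.86.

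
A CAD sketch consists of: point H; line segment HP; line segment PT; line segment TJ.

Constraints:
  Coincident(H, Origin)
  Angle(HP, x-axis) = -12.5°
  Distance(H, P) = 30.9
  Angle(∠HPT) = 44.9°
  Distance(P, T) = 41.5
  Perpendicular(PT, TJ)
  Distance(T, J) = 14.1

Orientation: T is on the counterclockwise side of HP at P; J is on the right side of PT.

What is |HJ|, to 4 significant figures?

40.92

∠HPT = 44.9°, so PT runs at -12.5° + (180° − 44.9°) = 122.6° from the x-axis; with |PT| = 41.5, T = P + 41.5·(cos 122.6°, sin 122.6°) = (7.809, 28.27). PT ⟂ TJ; with |TJ| = 14.1 on the right of PT, J = T + 14.1·(0.8425, 0.5388) = (19.69, 35.87). Then |HJ| = |J − H| = 40.92.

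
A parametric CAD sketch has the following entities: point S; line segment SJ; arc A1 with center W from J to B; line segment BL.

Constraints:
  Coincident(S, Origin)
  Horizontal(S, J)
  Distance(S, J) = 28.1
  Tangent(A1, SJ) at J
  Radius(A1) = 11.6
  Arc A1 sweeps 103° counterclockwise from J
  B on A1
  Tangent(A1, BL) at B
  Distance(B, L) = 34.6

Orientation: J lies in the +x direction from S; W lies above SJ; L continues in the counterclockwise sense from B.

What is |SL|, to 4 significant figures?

57.41

S is at the origin; SJ is horizontal with |SJ| = 28.1 and J on the +x side, so J = (28.10, 0.000). Since A1 is tangent to SJ there, WJ ⟂ SJ, so W = J + (0, 11.6) = (28.10, 11.60). On A1, J sits at bearing -90° from W; a 103° counterclockwise sweep puts B at bearing 13°, so B = W + 11.6·(cos 13°, sin 13°) = (39.40, 14.21). The tangent condition forces WB to be normal to BL, so BL runs along (−sin 13°, cos 13°); with |BL| = 34.6, L = (31.62, 47.92). Then |SL| = |L − S| = 57.41.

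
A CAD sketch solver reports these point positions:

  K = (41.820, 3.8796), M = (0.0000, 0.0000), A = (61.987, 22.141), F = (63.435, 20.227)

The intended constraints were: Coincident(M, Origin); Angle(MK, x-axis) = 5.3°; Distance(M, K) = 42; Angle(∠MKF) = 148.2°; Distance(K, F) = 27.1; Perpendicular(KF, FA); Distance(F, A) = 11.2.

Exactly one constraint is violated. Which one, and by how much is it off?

Distance(F, A) = 11.2 — off by 8.80.

M = (0.00, 0.00) ✓; MK at 5.300° ✓; |MK| = 42.00 ✓; ∠MKF = 148.2° ✓; |KF| = 27.10 ✓; ∠(KF, FA) = 90.01° ✓; |FA| = 2.400 ✗.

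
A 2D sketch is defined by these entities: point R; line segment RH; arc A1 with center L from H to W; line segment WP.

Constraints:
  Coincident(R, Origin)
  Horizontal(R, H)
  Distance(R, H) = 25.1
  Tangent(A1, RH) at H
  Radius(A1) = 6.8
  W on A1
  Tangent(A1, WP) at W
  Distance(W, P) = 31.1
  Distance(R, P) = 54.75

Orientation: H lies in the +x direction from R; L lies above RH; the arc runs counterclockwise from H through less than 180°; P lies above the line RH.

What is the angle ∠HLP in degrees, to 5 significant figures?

142.98°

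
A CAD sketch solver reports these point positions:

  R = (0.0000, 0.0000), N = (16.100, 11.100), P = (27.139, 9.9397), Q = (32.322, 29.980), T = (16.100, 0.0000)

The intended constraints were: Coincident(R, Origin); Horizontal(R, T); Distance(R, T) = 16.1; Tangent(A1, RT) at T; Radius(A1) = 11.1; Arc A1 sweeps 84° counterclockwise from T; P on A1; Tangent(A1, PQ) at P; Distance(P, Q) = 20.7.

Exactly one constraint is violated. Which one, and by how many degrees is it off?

Tangent(A1, PQ) at P — off by 8.50°.

R = (0.00, 0.00) ✓; R.y = 0.00, T.y = 0.00 ✓; |RT| = 16.10 ✓; ∠(NT, TR) = 90.00° ✓; |NT| = 11.10 ✓; bearing(N→P) − bearing(N→T) = 84.00° ✓; |NP| = 11.10 ✓; ∠(NP, PQ) = 98.50° ✗; |PQ| = 20.70 ✓.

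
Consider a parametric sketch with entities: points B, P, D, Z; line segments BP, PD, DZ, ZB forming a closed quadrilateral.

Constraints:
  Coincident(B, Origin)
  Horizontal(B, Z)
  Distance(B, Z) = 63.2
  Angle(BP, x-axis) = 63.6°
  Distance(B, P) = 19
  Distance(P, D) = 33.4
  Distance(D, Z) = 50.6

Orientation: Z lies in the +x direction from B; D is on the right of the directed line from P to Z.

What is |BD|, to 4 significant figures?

21.79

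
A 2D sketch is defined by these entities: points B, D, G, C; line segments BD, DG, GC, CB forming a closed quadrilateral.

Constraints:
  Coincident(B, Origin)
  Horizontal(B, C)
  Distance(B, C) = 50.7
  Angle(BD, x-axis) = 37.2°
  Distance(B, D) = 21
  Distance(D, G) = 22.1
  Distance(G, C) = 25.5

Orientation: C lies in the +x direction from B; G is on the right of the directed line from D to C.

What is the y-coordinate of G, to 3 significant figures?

-7.25

B is at the origin; BC is horizontal with |BC| = 50.7 and C in +x, so C = (50.7, 0). BD runs at 37.2° with |BD| = 21.0, so D = (16.7, 12.7). G is determined by |DG| = 22.1 and |GC| = 25.5 together: it lies at the intersection of circle(D, 22.1) and circle(C, 25.5). With |DC| = 36.3, the foot of the radical line on DC is 15.9 from D and the perpendicular offset is √(22.1² − 15.9²) = 15.3. Taking the right-of-DC solution: G = (26.3, -7.25).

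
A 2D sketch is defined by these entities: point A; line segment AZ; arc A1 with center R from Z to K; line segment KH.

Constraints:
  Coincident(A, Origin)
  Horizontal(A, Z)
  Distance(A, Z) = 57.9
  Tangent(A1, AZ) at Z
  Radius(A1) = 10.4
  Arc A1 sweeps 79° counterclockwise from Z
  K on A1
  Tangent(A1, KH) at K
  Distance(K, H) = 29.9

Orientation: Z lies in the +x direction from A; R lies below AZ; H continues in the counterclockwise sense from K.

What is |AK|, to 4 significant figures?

48.43

A1 meets AZ tangentially, so RZ is at right angles to AZ, so R = Z + (0, -10.4) = (57.90, -10.40). On A1, Z sits at bearing 90° from R; a 79° counterclockwise sweep puts K at bearing 169°, so K = R + 10.4·(cos 169°, sin 169°) = (47.69, -8.416). Then |AK| = |K − A| = 48.43.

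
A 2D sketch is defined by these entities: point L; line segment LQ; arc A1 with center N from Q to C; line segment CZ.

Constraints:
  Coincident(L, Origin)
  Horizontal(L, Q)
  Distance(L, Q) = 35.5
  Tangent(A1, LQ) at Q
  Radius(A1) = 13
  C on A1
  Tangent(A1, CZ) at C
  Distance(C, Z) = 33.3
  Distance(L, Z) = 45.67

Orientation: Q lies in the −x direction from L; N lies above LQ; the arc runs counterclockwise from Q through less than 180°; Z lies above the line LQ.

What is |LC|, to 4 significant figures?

25.00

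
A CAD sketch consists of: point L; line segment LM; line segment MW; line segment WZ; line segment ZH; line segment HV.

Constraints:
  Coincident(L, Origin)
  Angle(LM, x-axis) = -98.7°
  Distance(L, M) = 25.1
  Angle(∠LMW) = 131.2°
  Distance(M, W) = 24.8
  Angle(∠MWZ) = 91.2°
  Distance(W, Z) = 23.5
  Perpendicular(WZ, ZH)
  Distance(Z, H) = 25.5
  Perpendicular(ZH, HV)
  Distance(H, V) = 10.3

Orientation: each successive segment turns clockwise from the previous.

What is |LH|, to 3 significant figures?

17.1

∠MWZ = 91.2° gives WZ at 124° from the x-axis; with |WZ| = 23.5, Z = (-37.8, -18.6). The perpendicularity gives ZH at right angles to WZ, so ZH runs at 33.7°; with |ZH| = 25.5, H = (-16.5, -4.44). Then |LH| = |H − L| = 17.1.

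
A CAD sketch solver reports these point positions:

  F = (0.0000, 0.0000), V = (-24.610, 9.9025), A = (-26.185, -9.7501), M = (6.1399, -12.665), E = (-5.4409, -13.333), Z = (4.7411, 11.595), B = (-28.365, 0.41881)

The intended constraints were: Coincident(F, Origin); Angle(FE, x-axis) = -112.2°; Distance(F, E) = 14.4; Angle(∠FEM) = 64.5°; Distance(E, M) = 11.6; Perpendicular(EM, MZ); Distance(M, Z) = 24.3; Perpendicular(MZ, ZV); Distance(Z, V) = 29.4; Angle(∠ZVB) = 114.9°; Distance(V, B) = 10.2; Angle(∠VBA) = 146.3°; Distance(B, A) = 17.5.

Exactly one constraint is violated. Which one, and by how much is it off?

Distance(B, A) = 17.5 — off by 7.10.

F = (0.00, 0.00) ✓; FE at -112.2° ✓; |FE| = 14.40 ✓; ∠FEM = 64.50° ✓; |EM| = 11.60 ✓; ∠(EM, MZ) = 90.00° ✓; |MZ| = 24.30 ✓; ∠(MZ, ZV) = 90.00° ✓; |ZV| = 29.40 ✓; ∠ZVB = 114.9° ✓; |VB| = 10.20 ✓; ∠VBA = 146.3° ✓; |BA| = 10.40 ✗.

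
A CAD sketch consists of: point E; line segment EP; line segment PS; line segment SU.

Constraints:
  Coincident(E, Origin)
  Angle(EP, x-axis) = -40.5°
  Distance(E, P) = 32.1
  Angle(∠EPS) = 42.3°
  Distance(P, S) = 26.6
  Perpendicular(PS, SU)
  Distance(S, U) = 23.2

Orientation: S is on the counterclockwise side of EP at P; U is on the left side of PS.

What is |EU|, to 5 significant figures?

3.2734

∠EPS = 42.3°, so PS runs at -40.5° + (180° − 42.3°) = 97.200° from the x-axis; with |PS| = 26.6, S = P + 26.6·(cos 97.200°, sin 97.200°) = (21.075, 5.5430). PS is perpendicular to SU; with |SU| = 23.2 on the left of PS, U = S + 23.2·(-0.99211, -0.12533) = (-1.9419, 2.6352). Then |EU| = |U − E| = 3.2734.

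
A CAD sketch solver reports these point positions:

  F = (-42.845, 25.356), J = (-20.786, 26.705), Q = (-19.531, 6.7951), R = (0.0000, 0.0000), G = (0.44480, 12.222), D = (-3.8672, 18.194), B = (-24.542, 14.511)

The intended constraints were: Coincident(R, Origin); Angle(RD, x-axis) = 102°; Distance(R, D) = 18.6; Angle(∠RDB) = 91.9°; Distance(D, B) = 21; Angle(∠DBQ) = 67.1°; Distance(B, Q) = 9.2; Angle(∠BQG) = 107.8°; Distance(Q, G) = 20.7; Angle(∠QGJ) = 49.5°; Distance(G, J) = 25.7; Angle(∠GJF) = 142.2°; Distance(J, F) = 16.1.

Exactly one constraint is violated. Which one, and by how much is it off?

Distance(J, F) = 16.1 — off by 6.00.

R = (0.00, 0.00) ✓; RD at 102.0° ✓; |RD| = 18.60 ✓; ∠RDB = 91.90° ✓; |DB| = 21.00 ✓; ∠DBQ = 67.10° ✓; |BQ| = 9.200 ✓; ∠BQG = 107.8° ✓; |QG| = 20.70 ✓; ∠QGJ = 49.50° ✓; |GJ| = 25.70 ✓; ∠GJF = 142.2° ✓; |JF| = 22.10 ✗.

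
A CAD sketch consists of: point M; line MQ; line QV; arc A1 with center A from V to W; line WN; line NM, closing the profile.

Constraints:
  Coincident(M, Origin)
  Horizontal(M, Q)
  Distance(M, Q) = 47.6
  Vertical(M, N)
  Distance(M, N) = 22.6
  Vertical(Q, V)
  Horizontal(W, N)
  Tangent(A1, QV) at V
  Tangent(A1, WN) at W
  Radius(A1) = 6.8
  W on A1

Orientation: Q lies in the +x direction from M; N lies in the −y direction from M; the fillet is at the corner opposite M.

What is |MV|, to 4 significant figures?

50.15

M is at the origin; MQ is horizontal with |MQ| = 47.6 and Q on the +x side, so Q = (47.60, 0.000). M and N share the same x with |MN| = 22.6 and N on the −y side, so N = (0.000, -22.60). The virtual corner opposite M is at (47.60, -22.60). A1 meets QV tangentially, so AV is at right angles to QV and A1 meets WN tangentially, so AW is at right angles to WN, with radius 6.8, so the center A sits 6.8 in from both sides at A = (40.80, -15.80). That places the tangent points at V = (47.60, -15.80) on QV and W = (40.80, -22.60) on WN. Then |MV| = |V − M| = 50.15.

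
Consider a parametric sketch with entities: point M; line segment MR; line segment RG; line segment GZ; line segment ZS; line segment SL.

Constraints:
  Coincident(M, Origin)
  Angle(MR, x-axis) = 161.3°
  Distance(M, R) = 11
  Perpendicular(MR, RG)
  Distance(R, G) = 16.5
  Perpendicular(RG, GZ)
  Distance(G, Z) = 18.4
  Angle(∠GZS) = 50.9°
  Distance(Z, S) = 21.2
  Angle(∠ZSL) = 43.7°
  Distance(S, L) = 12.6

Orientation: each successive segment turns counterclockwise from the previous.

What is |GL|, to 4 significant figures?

5.595

M is at the origin; MR runs at 161.3° with length 11.0, so R = (-10.42, 3.527). MR ⟂ RG, so RG runs at -108.7°; with |RG| = 16.5, G = (-15.71, -12.10). RG is perpendicular to GZ, so GZ runs at -18.70°; with |GZ| = 18.4, Z = (1.719, -18.00). ∠GZS = 50.9° gives ZS at 110.4° from the x-axis; with |ZS| = 21.2, S = (-5.670, 1.869). ∠ZSL = 43.7° gives SL at -113.3° from the x-axis; with |SL| = 12.6, L = (-10.65, -9.704). Then |GL| = |L − G| = 5.595.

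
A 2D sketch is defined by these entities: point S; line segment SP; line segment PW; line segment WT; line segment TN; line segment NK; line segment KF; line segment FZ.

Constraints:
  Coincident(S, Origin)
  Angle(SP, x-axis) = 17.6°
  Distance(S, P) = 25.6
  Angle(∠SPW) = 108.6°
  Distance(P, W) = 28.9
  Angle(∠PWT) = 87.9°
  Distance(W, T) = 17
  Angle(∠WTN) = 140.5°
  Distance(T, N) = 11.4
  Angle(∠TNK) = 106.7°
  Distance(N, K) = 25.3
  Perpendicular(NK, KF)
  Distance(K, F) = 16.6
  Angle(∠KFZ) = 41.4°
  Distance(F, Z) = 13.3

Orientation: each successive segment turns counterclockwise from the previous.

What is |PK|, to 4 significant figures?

15.03

S is at the origin; SP runs at 17.6° with length 25.6, so P = (24.40, 7.741). ∠SPW = 108.6° gives PW at 89.00° from the x-axis; with |PW| = 28.9, W = (24.91, 36.64). ∠PWT = 87.9° gives WT at -178.9° from the x-axis; with |WT| = 17.0, T = (7.909, 36.31). ∠WTN = 140.5° gives TN at -139.4° from the x-axis; with |TN| = 11.4, N = (-0.7465, 28.89). ∠TNK = 106.7° gives NK at -66.10° from the x-axis; with |NK| = 25.3, K = (9.504, 5.760). Then |PK| = |K − P| = 15.03.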